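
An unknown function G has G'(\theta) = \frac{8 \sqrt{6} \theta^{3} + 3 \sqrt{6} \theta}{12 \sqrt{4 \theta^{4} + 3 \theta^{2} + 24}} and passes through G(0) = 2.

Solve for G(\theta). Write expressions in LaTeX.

G(\theta) = \frac{\sqrt{6} \sqrt{4 \theta^{4} + 3 \theta^{2} + 24} + 12}{12}

The substitution u = \frac{2 \theta^{4}}{3} + \frac{\theta^{2}}{2} + 4 works: G'(\theta) is exactly (dG/du)*(du/d\theta) for that inner function.
A general antiderivative is \frac{\sqrt{\frac{2 \theta^{4}}{3} + \frac{\theta^{2}}{2} + 4}}{2} + C.
The condition gives C = 2 - (1) = 1.
So G(\theta) = \frac{\sqrt{6} \sqrt{4 \theta^{4} + 3 \theta^{2} + 24} + 12}{12}.
Check: d/d\theta[\frac{\sqrt{6} \sqrt{4 \theta^{4} + 3 \theta^{2} + 24} + 12}{12}] = \frac{8 \sqrt{6} \theta^{3} + 3 \sqrt{6} \theta}{12 \sqrt{4 \theta^{4} + 3 \theta^{2} + 24}} = G'(\theta).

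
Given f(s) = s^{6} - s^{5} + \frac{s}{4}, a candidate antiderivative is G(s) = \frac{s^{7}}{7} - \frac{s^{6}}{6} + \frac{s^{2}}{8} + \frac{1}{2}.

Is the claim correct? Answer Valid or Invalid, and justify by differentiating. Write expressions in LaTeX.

d/ds[G] = s^{6} - s^{5} + \frac{s}{4}
This equals f(s) exactly, so the claim holds.

Valid - the claim checks out under differentiation.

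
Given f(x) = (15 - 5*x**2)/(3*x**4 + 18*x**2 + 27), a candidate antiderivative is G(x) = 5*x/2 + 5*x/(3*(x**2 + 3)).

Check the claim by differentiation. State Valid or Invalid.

Invalid: d/dx[G] - f = 5/2, which is not 0.

d/dx[G] = (15*x**4 + 80*x**2 + 165)/(6*x**4 + 36*x**2 + 54)
d/dx[G] - f(x) = 5/2 != 0.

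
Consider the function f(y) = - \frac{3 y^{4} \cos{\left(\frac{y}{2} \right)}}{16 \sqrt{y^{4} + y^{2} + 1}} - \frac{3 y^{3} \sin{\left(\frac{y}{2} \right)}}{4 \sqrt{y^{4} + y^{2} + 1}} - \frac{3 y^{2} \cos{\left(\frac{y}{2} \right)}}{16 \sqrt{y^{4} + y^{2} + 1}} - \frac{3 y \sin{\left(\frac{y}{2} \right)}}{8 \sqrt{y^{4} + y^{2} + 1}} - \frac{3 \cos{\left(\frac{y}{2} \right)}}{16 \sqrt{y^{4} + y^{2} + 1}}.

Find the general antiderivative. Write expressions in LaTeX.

Recognize the product-rule pattern: f = u'v + uv' with u = - \frac{3 \sqrt{y^{4} + y^{2} + 1}}{8}, v = \sin{\left(\frac{y}{2} \right)}, so integration by parts undoes it.
Check: d/dy[- \frac{3 \sqrt{y^{4} + y^{2} + 1} \sin{\left(\frac{y}{2} \right)}}{8}] = \frac{- 3 y^{4} \cos{\left(\frac{y}{2} \right)} - 12 y^{3} \sin{\left(\frac{y}{2} \right)} - 3 y^{2} \cos{\left(\frac{y}{2} \right)} - 6 y \sin{\left(\frac{y}{2} \right)} - 3 \cos{\left(\frac{y}{2} \right)}}{16 \sqrt{y^{4} + y^{2} + 1}}, which equals f(y).

F(y) = - \frac{3 \sqrt{y^{4} + y^{2} + 1} \sin{\left(\frac{y}{2} \right)}}{8} + C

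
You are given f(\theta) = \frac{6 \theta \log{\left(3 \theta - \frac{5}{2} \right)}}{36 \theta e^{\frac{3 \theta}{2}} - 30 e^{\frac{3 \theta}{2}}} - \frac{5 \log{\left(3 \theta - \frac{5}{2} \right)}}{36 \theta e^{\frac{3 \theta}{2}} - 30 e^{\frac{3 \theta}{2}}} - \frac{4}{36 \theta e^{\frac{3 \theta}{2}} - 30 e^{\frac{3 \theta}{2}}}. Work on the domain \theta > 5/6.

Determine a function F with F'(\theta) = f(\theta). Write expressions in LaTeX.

Recognize the product-rule pattern: f = u'v + uv' with u = - \frac{e^{- \frac{3 \theta}{2}}}{9}, v = \log{\left(3 \theta - \frac{5}{2} \right)}, so integration by parts undoes it.
Check: d/d\theta[- \frac{e^{- \frac{3 \theta}{2}} \log{\left(3 \theta - \frac{5}{2} \right)}}{9}] = \frac{6 \theta \log{\left(3 \theta - \frac{5}{2} \right)} - 5 \log{\left(3 \theta - \frac{5}{2} \right)} - 4}{36 \theta e^{\frac{3 \theta}{2}} - 30 e^{\frac{3 \theta}{2}}}, which equals f(\theta).

An antiderivative is F(\theta) = - \frac{e^{- \frac{3 \theta}{2}} \log{\left(3 \theta - \frac{5}{2} \right)}}{9}.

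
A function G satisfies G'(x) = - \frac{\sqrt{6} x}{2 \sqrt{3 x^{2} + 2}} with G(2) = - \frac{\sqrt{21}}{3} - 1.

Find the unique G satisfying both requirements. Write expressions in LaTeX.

G'(x) matches the chain-rule pattern g'(h)*h' with inner function h(x) = 2 x^{2} + \frac{4}{3}; substituting u = h(x) collapses the integral.
A general antiderivative is - \frac{\sqrt{2 x^{2} + \frac{4}{3}}}{2} + C.
The condition gives C = - \frac{\sqrt{21}}{3} - 1 - (- \frac{\sqrt{21}}{3}) = -1.
So G(x) = \frac{\sqrt{3} \left(- \sqrt{2} \sqrt{3 x^{2} + 2} - 2 \sqrt{3}\right)}{6}.
Check: d/dx[\frac{\sqrt{3} \left(- \sqrt{2} \sqrt{3 x^{2} + 2} - 2 \sqrt{3}\right)}{6}] = - \frac{\sqrt{6} x}{2 \sqrt{3 x^{2} + 2}} = G'(x).

G(x) = \frac{\sqrt{3} \left(- \sqrt{2} \sqrt{3 x^{2} + 2} - 2 \sqrt{3}\right)}{6}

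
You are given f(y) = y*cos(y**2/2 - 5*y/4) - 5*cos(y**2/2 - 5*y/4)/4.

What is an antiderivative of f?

The substitution u = y**2/2 - 5*y/4 works: f is exactly (dF/du)*(du/dy) for that inner function.
Check: d/dy[sin(y**2/2 - 5*y/4)] = y*cos(y**2/2 - 5*y/4) - 5*cos(y**2/2 - 5*y/4)/4 = f(y).

An antiderivative is F(y) = sin(y**2/2 - 5*y/4).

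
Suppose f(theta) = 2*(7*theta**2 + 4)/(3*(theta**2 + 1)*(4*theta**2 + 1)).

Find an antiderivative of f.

Whatever form F(theta) takes, F'(theta) = f(theta) is non-negotiable.
Check: d/dtheta[(2*atan(theta) + 3*atan(2*theta))/3] = (14*theta**2 + 8)/(12*theta**4 + 15*theta**2 + 3), which equals f(theta).

An antiderivative is F(theta) = (2*atan(theta) + 3*atan(2*theta))/3.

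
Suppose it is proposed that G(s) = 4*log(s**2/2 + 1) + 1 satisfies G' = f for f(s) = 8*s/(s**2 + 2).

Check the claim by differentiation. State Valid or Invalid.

d/ds[G] = 8*s/(s**2 + 2)
This equals f(s) exactly, so the claim holds.

Valid. The derivative of G reproduces f.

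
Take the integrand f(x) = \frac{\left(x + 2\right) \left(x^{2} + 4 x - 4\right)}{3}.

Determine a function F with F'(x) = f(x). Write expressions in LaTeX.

An antiderivative is F(x) = \frac{4 \left(\frac{x^{2}}{4} + x - 1\right)^{2}}{3}.

The substitution u = \frac{x^{2}}{4} + x - 1 works: f is exactly (dF/du)*(du/dx) for that inner function.
Check: d/dx[\frac{4 \left(\frac{x^{2}}{4} + x - 1\right)^{2}}{3}] = \frac{x^{3}}{3} + 2 x^{2} + \frac{4 x}{3} - \frac{8}{3}, which equals f(x).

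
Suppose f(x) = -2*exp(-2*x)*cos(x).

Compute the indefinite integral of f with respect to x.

F(x) = 2*(-sin(x) + 2*cos(x))*exp(-2*x)/5 + C

Since d/dx undoes antidifferentiation here, F'(x) = f(x) is required of F(x).
Check: d/dx[2*(-sin(x) + 2*cos(x))*exp(-2*x)/5] = -2*exp(-2*x)*cos(x) = f(x).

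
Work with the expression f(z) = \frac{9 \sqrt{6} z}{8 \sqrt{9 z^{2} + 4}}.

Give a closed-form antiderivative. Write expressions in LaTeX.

f matches the chain-rule pattern g'(h)*h' with inner function h(z) = \frac{3 z^{2}}{2} + \frac{2}{3}; substituting u = h(z) collapses the integral.
Check: d/dz[\frac{\sqrt{6} \sqrt{9 z^{2} + 4}}{8}] = \frac{9 \sqrt{6} z}{8 \sqrt{9 z^{2} + 4}} = f(z).

An antiderivative is F(z) = \frac{\sqrt{6} \sqrt{9 z^{2} + 4}}{8}.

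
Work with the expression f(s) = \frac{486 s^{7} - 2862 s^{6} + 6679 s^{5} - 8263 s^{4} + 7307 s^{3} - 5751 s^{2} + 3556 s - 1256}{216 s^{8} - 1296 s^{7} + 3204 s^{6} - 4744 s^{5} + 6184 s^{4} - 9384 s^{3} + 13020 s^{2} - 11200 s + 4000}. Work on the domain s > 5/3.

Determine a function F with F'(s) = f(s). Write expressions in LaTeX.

A candidate is checked by its d/ds: the result must match f(s).
Check: d/ds[\frac{27 s^{2} \log{\left(2 s - 2 \right)} + 54 s^{2} \log{\left(s^{4} + \frac{3 s^{2}}{2} + 4 \right)} - 90 s \log{\left(2 s - 2 \right)} - 180 s \log{\left(s^{4} + \frac{3 s^{2}}{2} + 4 \right)} + 75 \log{\left(2 s - 2 \right)} + 150 \log{\left(s^{4} + \frac{3 s^{2}}{2} + 4 \right)} - 16}{12 \left(3 s - 5\right)^{2}}] = \frac{486 s^{7} - 2862 s^{6} + 6679 s^{5} - 8263 s^{4} + 7307 s^{3} - 5751 s^{2} + 3556 s - 1256}{216 s^{8} - 1296 s^{7} + 3204 s^{6} - 4744 s^{5} + 6184 s^{4} - 9384 s^{3} + 13020 s^{2} - 11200 s + 4000} = f(s).

An antiderivative is F(s) = \frac{27 s^{2} \log{\left(2 s - 2 \right)} + 54 s^{2} \log{\left(s^{4} + \frac{3 s^{2}}{2} + 4 \right)} - 90 s \log{\left(2 s - 2 \right)} - 180 s \log{\left(s^{4} + \frac{3 s^{2}}{2} + 4 \right)} + 75 \log{\left(2 s - 2 \right)} + 150 \log{\left(s^{4} + \frac{3 s^{2}}{2} + 4 \right)} - 16}{12 \left(3 s - 5\right)^{2}}.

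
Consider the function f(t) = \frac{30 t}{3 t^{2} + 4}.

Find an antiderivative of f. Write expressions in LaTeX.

An antiderivative is F(t) = 5 \log{\left(\frac{3 t^{2}}{2} + 2 \right)}.

The substitution u = \frac{3 t^{2}}{2} + 2 works: f is exactly (dF/du)*(du/dt) for that inner function.
Check: d/dt[5 \log{\left(\frac{3 t^{2}}{2} + 2 \right)}] = \frac{30 t}{3 t^{2} + 4} = f(t).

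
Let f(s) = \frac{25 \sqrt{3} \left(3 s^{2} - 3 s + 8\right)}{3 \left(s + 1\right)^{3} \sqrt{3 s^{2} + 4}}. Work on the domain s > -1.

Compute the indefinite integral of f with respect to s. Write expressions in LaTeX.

Recognize the product-rule pattern: f = u'v + uv' with u = - \frac{25}{\left(s + 1\right)^{2}}, v = \sqrt{s^{2} + \frac{4}{3}}, so integration by parts undoes it.
Check: d/ds[- \frac{25 \sqrt{s^{2} + \frac{4}{3}}}{\left(s + 1\right)^{2}}] = \frac{75 s^{2} - 75 s + 200}{\sqrt{3} s^{3} \sqrt{3 s^{2} + 4} + 3 \sqrt{3} s^{2} \sqrt{3 s^{2} + 4} + 3 \sqrt{3} s \sqrt{3 s^{2} + 4} + \sqrt{3} \sqrt{3 s^{2} + 4}}, which equals f(s).

F(s) = - \frac{25 \sqrt{s^{2} + \frac{4}{3}}}{\left(s + 1\right)^{2}} + C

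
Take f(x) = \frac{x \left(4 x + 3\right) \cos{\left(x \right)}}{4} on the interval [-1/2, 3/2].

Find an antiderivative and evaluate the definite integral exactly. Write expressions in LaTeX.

Antiderivative: F(x) = x^{2} \sin{\left(x \right)} + \frac{3 x \sin{\left(x \right)}}{4} + 2 x \cos{\left(x \right)} - 2 \sin{\left(x \right)} + \frac{3 \cos{\left(x \right)}}{4}; value = - \frac{17 \sin{\left(\frac{1}{2} \right)}}{8} + \frac{\cos{\left(\frac{1}{2} \right)}}{4} + \frac{15 \cos{\left(\frac{3}{2} \right)}}{4} + \frac{11 \sin{\left(\frac{3}{2} \right)}}{8}

Since d/dx undoes antidifferentiation here, F'(x) = f(x) is required of F(x).
F(x) = x^{2} \sin{\left(x \right)} + \frac{3 x \sin{\left(x \right)}}{4} + 2 x \cos{\left(x \right)} - 2 \sin{\left(x \right)} + \frac{3 \cos{\left(x \right)}}{4} is an antiderivative of f.
Check: d/dx[x^{2} \sin{\left(x \right)} + \frac{3 x \sin{\left(x \right)}}{4} + 2 x \cos{\left(x \right)} - 2 \sin{\left(x \right)} + \frac{3 \cos{\left(x \right)}}{4}] = x^{2} \cos{\left(x \right)} + \frac{3 x \cos{\left(x \right)}}{4}, which equals f(x).
F(3/2) = \frac{15 \cos{\left(\frac{3}{2} \right)}}{4} + \frac{11 \sin{\left(\frac{3}{2} \right)}}{8}; F(-1/2) = - \frac{\cos{\left(\frac{1}{2} \right)}}{4} + \frac{17 \sin{\left(\frac{1}{2} \right)}}{8}.
Integral = F(3/2) - F(-1/2) = - \frac{17 \sin{\left(\frac{1}{2} \right)}}{8} + \frac{\cos{\left(\frac{1}{2} \right)}}{4} + \frac{15 \cos{\left(\frac{3}{2} \right)}}{4} + \frac{11 \sin{\left(\frac{3}{2} \right)}}{8}.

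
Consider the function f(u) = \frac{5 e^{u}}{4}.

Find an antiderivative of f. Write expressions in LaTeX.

Any candidate F(u) must reproduce f(u) exactly when differentiated.
Check: d/du[\frac{5 e^{u}}{4}] = \frac{5 e^{u}}{4} = f(u).

An antiderivative is F(u) = \frac{5 e^{u}}{4}.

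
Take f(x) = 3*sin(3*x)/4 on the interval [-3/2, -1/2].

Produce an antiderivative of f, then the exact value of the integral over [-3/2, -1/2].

Antiderivative: F(x) = -cos(3*x)/4; value = cos(9/2)/4 - cos(3/2)/4

Recover f(x) by differentiating a candidate F(x); any mismatch rules it out.
F(x) = -cos(3*x)/4 is an antiderivative of f.
Check: d/dx[-cos(3*x)/4] = 3*sin(3*x)/4 = f(x).
F(-1/2) = -cos(3/2)/4; F(-3/2) = -cos(9/2)/4.
Integral = F(-1/2) - F(-3/2) = cos(9/2)/4 - cos(3/2)/4.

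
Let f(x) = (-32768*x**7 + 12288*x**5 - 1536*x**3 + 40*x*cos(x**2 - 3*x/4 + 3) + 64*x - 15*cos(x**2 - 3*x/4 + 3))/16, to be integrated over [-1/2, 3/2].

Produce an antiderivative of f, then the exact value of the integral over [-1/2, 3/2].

Antiderivative: F(x) = -256*x**8 + 128*x**6 - 24*x**4 + 2*x**2 + 5*sin(x**2 - 3*x/4 + 3)/4; value = -5220 + 5*sin(33/8)/4 - 5*sin(29/8)/4

An antiderivative F(x) passes only if d/dx[F] lands on f(x) exactly.
F(x) = -256*x**8 + 128*x**6 - 24*x**4 + 2*x**2 + 5*sin(x**2 - 3*x/4 + 3)/4 is an antiderivative of f.
Check: d/dx[-256*x**8 + 128*x**6 - 24*x**4 + 2*x**2 + 5*sin(x**2 - 3*x/4 + 3)/4] = -2048*x**7 + 768*x**5 - 96*x**3 + 5*x*cos(x**2 - 3*x/4 + 3)/2 + 4*x - 15*cos(x**2 - 3*x/4 + 3)/16, which equals f(x).
F(3/2) = -5220 + 5*sin(33/8)/4; F(-1/2) = 5*sin(29/8)/4.
Integral = F(3/2) - F(-1/2) = -5220 + 5*sin(33/8)/4 - 5*sin(29/8)/4.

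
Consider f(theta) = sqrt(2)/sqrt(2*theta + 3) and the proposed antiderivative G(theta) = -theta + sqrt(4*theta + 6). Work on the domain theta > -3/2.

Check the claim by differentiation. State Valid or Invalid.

Invalid: d/dtheta[G] - f = -1, which is not 0.

d/dtheta[G] = (-sqrt(2*theta + 3) + sqrt(2))/sqrt(2*theta + 3)
d/dtheta[G] - f(theta) = -1 != 0.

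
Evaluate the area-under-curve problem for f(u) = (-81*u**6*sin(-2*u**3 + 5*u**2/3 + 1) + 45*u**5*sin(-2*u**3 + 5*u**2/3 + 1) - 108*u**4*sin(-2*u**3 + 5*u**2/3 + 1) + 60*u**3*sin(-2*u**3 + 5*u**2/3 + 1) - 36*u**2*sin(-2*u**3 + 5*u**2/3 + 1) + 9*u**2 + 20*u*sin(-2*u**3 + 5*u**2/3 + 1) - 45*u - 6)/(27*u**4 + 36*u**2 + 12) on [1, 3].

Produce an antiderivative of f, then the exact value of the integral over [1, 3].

A candidate is checked by its d/du: the result must match f(u).
F(u) = (5/4 - u/2)/(3*u**2/2 + 1) - cos(-2*u**3 + 5*u**2/3 + 1)/2 is an antiderivative of f.
Check: d/du[(5/4 - u/2)/(3*u**2/2 + 1) - cos(-2*u**3 + 5*u**2/3 + 1)/2] = (-81*u**6*sin(-2*u**3 + 5*u**2/3 + 1) + 45*u**5*sin(-2*u**3 + 5*u**2/3 + 1) - 108*u**4*sin(-2*u**3 + 5*u**2/3 + 1) + 60*u**3*sin(-2*u**3 + 5*u**2/3 + 1) - 36*u**2*sin(-2*u**3 + 5*u**2/3 + 1) + 9*u**2 + 20*u*sin(-2*u**3 + 5*u**2/3 + 1) - 45*u - 6)/(27*u**4 + 36*u**2 + 12) = f(u).
F(3) = -cos(38)/2 - 1/58; F(1) = 3/10 - cos(2/3)/2.
Integral = F(3) - F(1) = -cos(38)/2 - 46/145 + cos(2/3)/2.

Antiderivative: F(u) = (5/4 - u/2)/(3*u**2/2 + 1) - cos(-2*u**3 + 5*u**2/3 + 1)/2; value = -cos(38)/2 - 46/145 + cos(2/3)/2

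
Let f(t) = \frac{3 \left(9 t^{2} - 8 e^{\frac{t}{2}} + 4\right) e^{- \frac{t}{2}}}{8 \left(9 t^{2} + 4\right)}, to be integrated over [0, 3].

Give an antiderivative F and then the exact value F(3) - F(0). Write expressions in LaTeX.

Antiderivative: F(t) = \frac{\left(- 2 e^{\frac{t}{2}} \operatorname{atan}{\left(\frac{3 t}{2} \right)} - 3\right) e^{- \frac{t}{2}}}{4}; value = - \frac{\operatorname{atan}{\left(\frac{9}{2} \right)}}{2} - \frac{3}{4 e^{\frac{3}{2}}} + \frac{3}{4}

A candidate is checked by its d/dt: the result must match f(t).
F(t) = \frac{\left(- 2 e^{\frac{t}{2}} \operatorname{atan}{\left(\frac{3 t}{2} \right)} - 3\right) e^{- \frac{t}{2}}}{4} is an antiderivative of f.
Check: d/dt[\frac{\left(- 2 e^{\frac{t}{2}} \operatorname{atan}{\left(\frac{3 t}{2} \right)} - 3\right) e^{- \frac{t}{2}}}{4}] = \frac{27 t^{2} - 24 e^{\frac{t}{2}} + 12}{72 t^{2} e^{\frac{t}{2}} + 32 e^{\frac{t}{2}}}, which equals f(t).
F(3) = - \frac{\operatorname{atan}{\left(\frac{9}{2} \right)}}{2} - \frac{3}{4 e^{\frac{3}{2}}}; F(0) = - \frac{3}{4}.
Integral = F(3) - F(0) = - \frac{\operatorname{atan}{\left(\frac{9}{2} \right)}}{2} - \frac{3}{4 e^{\frac{3}{2}}} + \frac{3}{4}.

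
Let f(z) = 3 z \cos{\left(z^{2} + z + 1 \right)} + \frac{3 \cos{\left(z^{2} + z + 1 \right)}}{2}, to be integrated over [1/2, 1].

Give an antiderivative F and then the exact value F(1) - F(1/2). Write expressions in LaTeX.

f matches the chain-rule pattern g'(h)*h' with inner function h(z) = z^{2} + z + 1; substituting u = h(z) collapses the integral.
F(z) = \frac{3 \sin{\left(z^{2} + z + 1 \right)}}{2} is an antiderivative of f.
Check: d/dz[\frac{3 \sin{\left(z^{2} + z + 1 \right)}}{2}] = 3 z \cos{\left(z^{2} + z + 1 \right)} + \frac{3 \cos{\left(z^{2} + z + 1 \right)}}{2} = f(z).
F(1) = \frac{3 \sin{\left(3 \right)}}{2}; F(1/2) = \frac{3 \sin{\left(\frac{7}{4} \right)}}{2}.
Integral = F(1) - F(1/2) = - \frac{3 \sin{\left(\frac{7}{4} \right)}}{2} + \frac{3 \sin{\left(3 \right)}}{2}.

Antiderivative: F(z) = \frac{3 \sin{\left(z^{2} + z + 1 \right)}}{2}; value = - \frac{3 \sin{\left(\frac{7}{4} \right)}}{2} + \frac{3 \sin{\left(3 \right)}}{2}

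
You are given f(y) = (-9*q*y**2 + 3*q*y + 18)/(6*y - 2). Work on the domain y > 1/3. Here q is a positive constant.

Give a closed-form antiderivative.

Since d/dy undoes antidifferentiation here, F'(y) = f(y) is required of F(y).
Check: d/dy[-3*q*y**2/4 + 3*log(3*y/2 - 1/2)] = (-9*q*y**2 + 3*q*y + 18)/(6*y - 2) = f(y).

An antiderivative is F(y) = -3*q*y**2/4 + 3*log(3*y/2 - 1/2).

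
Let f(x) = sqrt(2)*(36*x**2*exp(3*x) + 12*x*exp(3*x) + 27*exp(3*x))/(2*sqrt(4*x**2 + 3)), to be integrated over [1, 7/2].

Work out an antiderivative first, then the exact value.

Antiderivative: F(x) = 3*sqrt(2*x**2 + 3/2)*exp(3*x); value = -3*sqrt(14)*exp(3)/2 + 3*sqrt(26)*exp(21/2)

Recognize the product-rule pattern: f = u'v + uv' with u = 3*sqrt(2*x**2 + 3/2), v = exp(3*x), so integration by parts undoes it.
F(x) = 3*sqrt(2*x**2 + 3/2)*exp(3*x) is an antiderivative of f.
Check: d/dx[3*sqrt(2*x**2 + 3/2)*exp(3*x)] = sqrt(2)*(36*x**2*exp(3*x) + 12*x*exp(3*x) + 27*exp(3*x))/(2*sqrt(4*x**2 + 3)) = f(x).
F(7/2) = 3*sqrt(26)*exp(21/2); F(1) = 3*sqrt(14)*exp(3)/2.
Integral = F(7/2) - F(1) = -3*sqrt(14)*exp(3)/2 + 3*sqrt(26)*exp(21/2).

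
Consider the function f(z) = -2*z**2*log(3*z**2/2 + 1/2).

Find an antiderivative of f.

Check any antiderivative F(z) by computing F'(z) and comparing it with f(z).
Check: d/dz[2*(-9*z**3*log(3*z**2/2 + 1/2) + 6*z**3 - 6*z + 2*sqrt(3)*atan(sqrt(3)*z))/27] = -2*z**2*log(3*z**2 + 1) + 2*z**2*log(2), which equals f(z).

An antiderivative is F(z) = 2*(-9*z**3*log(3*z**2/2 + 1/2) + 6*z**3 - 6*z + 2*sqrt(3)*atan(sqrt(3)*z))/27.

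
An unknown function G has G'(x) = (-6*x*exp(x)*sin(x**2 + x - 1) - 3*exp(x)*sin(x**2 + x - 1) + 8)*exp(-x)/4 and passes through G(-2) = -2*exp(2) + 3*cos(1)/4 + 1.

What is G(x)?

Check a candidate G(x) by differentiating: d/dx[G] must match the given G'(x).
A general antiderivative is 3*cos(x**2 + x - 1)/4 - 2*exp(-x) + C.
The condition gives C = -2*exp(2) + 3*cos(1)/4 + 1 - (-2*exp(2) + 3*cos(1)/4) = 1.
So G(x) = 3*cos(x**2 + x - 1)/4 + 1 - 2*exp(-x).
Check: d/dx[3*cos(x**2 + x - 1)/4 + 1 - 2*exp(-x)] = (-6*x*exp(x)*sin(x**2 + x - 1) - 3*exp(x)*sin(x**2 + x - 1) + 8)*exp(-x)/4 = G'(x).

G(x) = 3*cos(x**2 + x - 1)/4 + 1 - 2*exp(-x)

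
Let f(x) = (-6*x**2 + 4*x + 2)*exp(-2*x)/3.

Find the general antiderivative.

F(x) = (6*x**2 + 2*x - 1)*exp(-2*x)/6 + C

Recognize the product-rule pattern: f = u'v + uv' with u = x**2 + x/3 - 1/6, v = exp(-2*x), so integration by parts undoes it.
Check: d/dx[(6*x**2 + 2*x - 1)*exp(-2*x)/6] = (-6*x**2 + 4*x + 2)*exp(-2*x)/3 = f(x).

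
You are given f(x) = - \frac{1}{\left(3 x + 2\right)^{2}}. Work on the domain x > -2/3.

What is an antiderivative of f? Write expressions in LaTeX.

An antiderivative is F(x) = \frac{1}{3 \left(3 x + 2\right)}.

Differentiate the proposed F(x) back; it has to land on f(x) exactly.
Check: d/dx[\frac{1}{3 \left(3 x + 2\right)}] = - \frac{1}{9 x^{2} + 12 x + 4}, which equals f(x).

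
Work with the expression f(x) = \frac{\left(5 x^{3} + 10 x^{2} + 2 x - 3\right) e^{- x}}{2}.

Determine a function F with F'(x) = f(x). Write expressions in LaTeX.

An antiderivative is F(x) = \frac{\left(- 5 x^{3} - 25 x^{2} - 52 x - 49\right) e^{- x}}{2}.

Recognize the product-rule pattern: f = u'v + uv' with u = - \frac{5 x^{3}}{2} - \frac{25 x^{2}}{2} - 26 x - \frac{49}{2}, v = e^{- x}, so integration by parts undoes it.
Check: d/dx[\frac{\left(- 5 x^{3} - 25 x^{2} - 52 x - 49\right) e^{- x}}{2}] = \frac{\left(5 x^{3} + 10 x^{2} + 2 x - 3\right) e^{- x}}{2} = f(x).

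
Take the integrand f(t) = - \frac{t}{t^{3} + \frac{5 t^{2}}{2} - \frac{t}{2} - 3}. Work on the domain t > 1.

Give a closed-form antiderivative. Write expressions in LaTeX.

Factor the denominator (\left(t - 1\right) \left(t + 2\right) \left(2 t + 3\right)) and decompose: f = - \frac{12}{5 \left(2 t + 3\right)} + \frac{4}{3 \left(t + 2\right)} - \frac{2}{15 \left(t - 1\right)}; each piece integrates to a log, atan, or power term.
Check: d/dt[- \frac{2 \log{\left(t - 1 \right)}}{15} - \frac{6 \log{\left(t + \frac{3}{2} \right)}}{5} + \frac{4 \log{\left(t + 2 \right)}}{3}] = - \frac{2 t}{2 t^{3} + 5 t^{2} - t - 6}, which equals f(t).

An antiderivative is F(t) = - \frac{2 \log{\left(t - 1 \right)}}{15} - \frac{6 \log{\left(t + \frac{3}{2} \right)}}{5} + \frac{4 \log{\left(t + 2 \right)}}{3}.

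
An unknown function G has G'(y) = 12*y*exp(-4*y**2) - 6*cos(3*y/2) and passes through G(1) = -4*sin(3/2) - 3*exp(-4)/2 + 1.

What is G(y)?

G(y) = -4*sin(3*y/2) + 1 - 3*exp(-4*y**2)/2

The integrand splits into summands that can be handled one at a time.
A general antiderivative is -4*sin(3*y/2) - 3*exp(-4*y**2)/2 + C.
The condition gives C = -4*sin(3/2) - 3*exp(-4)/2 + 1 - (-4*sin(3/2) - 3*exp(-4)/2) = 1.
So G(y) = -4*sin(3*y/2) + 1 - 3*exp(-4*y**2)/2.
Check: d/dy[-4*sin(3*y/2) + 1 - 3*exp(-4*y**2)/2] = (12*y - 6*exp(4*y**2)*cos(3*y/2))*exp(-4*y**2), which equals G'(y).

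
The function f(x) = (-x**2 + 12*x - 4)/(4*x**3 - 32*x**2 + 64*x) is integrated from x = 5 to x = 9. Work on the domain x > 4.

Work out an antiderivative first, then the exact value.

Antiderivative: F(x) = -log(x)/16 - 3*log(x - 4)/16 - 7/(4*x - 16); value = -log(5)/8 - log(9)/16 + 7/5

Factor the denominator (4*x*(x - 4)**2) and decompose: f = -3/(16*(x - 4)) + 7/(4*(x - 4)**2) - 1/(16*x); each piece integrates to a log, atan, or power term.
F(x) = -log(x)/16 - 3*log(x - 4)/16 - 7/(4*x - 16) is an antiderivative of f.
Check: d/dx[-log(x)/16 - 3*log(x - 4)/16 - 7/(4*x - 16)] = (-x**2 + 12*x - 4)/(4*x**3 - 32*x**2 + 64*x) = f(x).
F(9) = -7/20 - 3*log(5)/16 - log(9)/16; F(5) = -7/4 - log(5)/16.
Integral = F(9) - F(5) = -log(5)/8 - log(9)/16 + 7/5.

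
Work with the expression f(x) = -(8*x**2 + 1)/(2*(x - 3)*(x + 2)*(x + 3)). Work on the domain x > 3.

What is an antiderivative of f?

The denominator factors as 2*(x - 3)*(x + 2)*(x + 3); partial fractions split f into directly integrable pieces: -73/(12*(x + 3)) + 33/(10*(x + 2)) - 73/(60*(x - 3)).
Check: d/dx[-73*log(x - 3)/60 + 33*log(x + 2)/10 - 73*log(x + 3)/12] = (-8*x**2 - 1)/(2*x**3 + 4*x**2 - 18*x - 36), which equals f(x).

An antiderivative is F(x) = -73*log(x - 3)/60 + 33*log(x + 2)/10 - 73*log(x + 3)/12.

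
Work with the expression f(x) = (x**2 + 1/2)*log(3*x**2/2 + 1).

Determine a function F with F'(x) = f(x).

An antiderivative is F(x) = -2*x**3/9 - 5*x/9 + (x**3/3 + x/2)*log(3*x**2/2 + 1) + 5*sqrt(6)*atan(sqrt(6)*x/2)/27.

Since d/dx undoes antidifferentiation here, F'(x) = f(x) is required of F(x).
Check: d/dx[-2*x**3/9 - 5*x/9 + (x**3/3 + x/2)*log(3*x**2/2 + 1) + 5*sqrt(6)*atan(sqrt(6)*x/2)/27] = x**2*log(3*x**2/2 + 1) + log(3*x**2/2 + 1)/2, which equals f(x).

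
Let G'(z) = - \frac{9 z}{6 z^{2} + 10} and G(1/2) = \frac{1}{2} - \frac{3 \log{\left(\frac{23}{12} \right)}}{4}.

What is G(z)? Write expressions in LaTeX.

The substitution u = z^{2} + \frac{5}{3} works: G'(z) is exactly (dG/du)*(du/dz) for that inner function.
A general antiderivative is - \frac{3 \log{\left(z^{2} + \frac{5}{3} \right)}}{4} + C.
The condition gives C = \frac{1}{2} - \frac{3 \log{\left(\frac{23}{12} \right)}}{4} - (- \frac{3 \log{\left(\frac{23}{12} \right)}}{4}) = \frac{1}{2}.
So G(z) = \frac{1}{2} - \frac{3 \log{\left(z^{2} + \frac{5}{3} \right)}}{4}.
Check: d/dz[\frac{1}{2} - \frac{3 \log{\left(z^{2} + \frac{5}{3} \right)}}{4}] = - \frac{9 z}{6 z^{2} + 10} = G'(z).

G(z) = \frac{1}{2} - \frac{3 \log{\left(z^{2} + \frac{5}{3} \right)}}{4}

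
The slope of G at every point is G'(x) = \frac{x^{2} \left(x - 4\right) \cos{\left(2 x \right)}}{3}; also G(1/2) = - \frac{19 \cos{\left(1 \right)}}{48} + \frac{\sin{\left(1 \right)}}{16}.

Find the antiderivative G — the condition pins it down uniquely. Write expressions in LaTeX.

G(x) = \frac{x^{3} \sin{\left(2 x \right)}}{6} - \frac{2 x^{2} \sin{\left(2 x \right)}}{3} + \frac{x^{2} \cos{\left(2 x \right)}}{4} - \frac{x \sin{\left(2 x \right)}}{4} - \frac{2 x \cos{\left(2 x \right)}}{3} + \frac{\sin{\left(2 x \right)}}{3} - \frac{\cos{\left(2 x \right)}}{8}

The proposed G(x) is checked by its d/dx: the result must match the given G'(x).
A general antiderivative is \frac{x^{3} \sin{\left(2 x \right)}}{6} - \frac{2 x^{2} \sin{\left(2 x \right)}}{3} + \frac{x^{2} \cos{\left(2 x \right)}}{4} - \frac{x \sin{\left(2 x \right)}}{4} - \frac{2 x \cos{\left(2 x \right)}}{3} + \frac{\sin{\left(2 x \right)}}{3} - \frac{\cos{\left(2 x \right)}}{8} + C.
The condition gives C = - \frac{19 \cos{\left(1 \right)}}{48} + \frac{\sin{\left(1 \right)}}{16} - (- \frac{19 \cos{\left(1 \right)}}{48} + \frac{\sin{\left(1 \right)}}{16}) = 0.
So G(x) = \frac{x^{3} \sin{\left(2 x \right)}}{6} - \frac{2 x^{2} \sin{\left(2 x \right)}}{3} + \frac{x^{2} \cos{\left(2 x \right)}}{4} - \frac{x \sin{\left(2 x \right)}}{4} - \frac{2 x \cos{\left(2 x \right)}}{3} + \frac{\sin{\left(2 x \right)}}{3} - \frac{\cos{\left(2 x \right)}}{8}.
Check: d/dx[\frac{x^{3} \sin{\left(2 x \right)}}{6} - \frac{2 x^{2} \sin{\left(2 x \right)}}{3} + \frac{x^{2} \cos{\left(2 x \right)}}{4} - \frac{x \sin{\left(2 x \right)}}{4} - \frac{2 x \cos{\left(2 x \right)}}{3} + \frac{\sin{\left(2 x \right)}}{3} - \frac{\cos{\left(2 x \right)}}{8}] = \frac{x^{3} \cos{\left(2 x \right)}}{3} - \frac{4 x^{2} \cos{\left(2 x \right)}}{3}, which equals G'(x).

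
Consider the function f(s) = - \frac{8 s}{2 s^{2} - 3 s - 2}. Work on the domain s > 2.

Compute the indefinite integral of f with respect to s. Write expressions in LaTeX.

F(s) = - \frac{16 \log{\left(s - 2 \right)}}{5} - \frac{4 \log{\left(s + \frac{1}{2} \right)}}{5} + C

Factor the denominator (\left(s - 2\right) \left(2 s + 1\right)) and decompose: f = - \frac{8}{5 \left(2 s + 1\right)} - \frac{16}{5 \left(s - 2\right)}; each piece integrates to a log, atan, or power term.
Check: d/ds[- \frac{16 \log{\left(s - 2 \right)}}{5} - \frac{4 \log{\left(s + \frac{1}{2} \right)}}{5}] = - \frac{8 s}{2 s^{2} - 3 s - 2} = f(s).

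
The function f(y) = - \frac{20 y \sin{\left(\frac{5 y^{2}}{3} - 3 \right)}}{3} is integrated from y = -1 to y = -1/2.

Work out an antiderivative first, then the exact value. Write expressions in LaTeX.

Antiderivative: F(y) = 2 \cos{\left(\frac{5 y^{2}}{3} - 3 \right)}; value = 2 \cos{\left(\frac{31}{12} \right)} - 2 \cos{\left(\frac{4}{3} \right)}

The substitution u = \frac{5 y^{2}}{3} - 3 works: f is exactly (dF/du)*(du/dy) for that inner function.
F(y) = 2 \cos{\left(\frac{5 y^{2}}{3} - 3 \right)} is an antiderivative of f.
Check: d/dy[2 \cos{\left(\frac{5 y^{2}}{3} - 3 \right)}] = - \frac{20 y \sin{\left(\frac{5 y^{2}}{3} - 3 \right)}}{3} = f(y).
F(-1/2) = 2 \cos{\left(\frac{31}{12} \right)}; F(-1) = 2 \cos{\left(\frac{4}{3} \right)}.
Integral = F(-1/2) - F(-1) = 2 \cos{\left(\frac{31}{12} \right)} - 2 \cos{\left(\frac{4}{3} \right)}.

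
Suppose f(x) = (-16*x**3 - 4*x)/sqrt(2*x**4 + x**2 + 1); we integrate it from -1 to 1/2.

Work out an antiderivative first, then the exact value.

f matches the chain-rule pattern g'(h)*h' with inner function h(x) = 2*x**4 + x**2 + 1; substituting u = h(x) collapses the integral.
F(x) = -4*sqrt(2*x**4 + x**2 + 1) is an antiderivative of f.
Check: d/dx[-4*sqrt(2*x**4 + x**2 + 1)] = (-16*x**3 - 4*x)/sqrt(2*x**4 + x**2 + 1) = f(x).
F(1/2) = -sqrt(22); F(-1) = -8.
Integral = F(1/2) - F(-1) = 8 - sqrt(22).

Antiderivative: F(x) = -4*sqrt(2*x**4 + x**2 + 1); value = 8 - sqrt(22)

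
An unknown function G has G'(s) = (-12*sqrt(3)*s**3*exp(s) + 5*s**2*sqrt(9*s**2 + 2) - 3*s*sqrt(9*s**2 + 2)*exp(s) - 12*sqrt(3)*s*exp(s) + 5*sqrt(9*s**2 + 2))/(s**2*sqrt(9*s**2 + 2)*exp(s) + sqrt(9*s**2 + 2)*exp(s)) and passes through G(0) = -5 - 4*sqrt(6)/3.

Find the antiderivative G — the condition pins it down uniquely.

G(s) = (-8*sqrt(3)*sqrt(9*s**2 + 2)*exp(s) - 9*exp(s)*log(s**2 + 1) - 30)*exp(-s)/6

A first test for any G(s): its s-derivative must equal the given G'(s).
A general antiderivative is -4*sqrt(3*s**2 + 2/3) - 3*log(s**2 + 1)/2 - 5*exp(-s) + C.
The condition gives C = -5 - 4*sqrt(6)/3 - (-5 - 4*sqrt(6)/3) = 0.
So G(s) = (-8*sqrt(3)*sqrt(9*s**2 + 2)*exp(s) - 9*exp(s)*log(s**2 + 1) - 30)*exp(-s)/6.
Check: d/ds[(-8*sqrt(3)*sqrt(9*s**2 + 2)*exp(s) - 9*exp(s)*log(s**2 + 1) - 30)*exp(-s)/6] = (-12*sqrt(3)*s**3*exp(s) + 5*s**2*sqrt(9*s**2 + 2) - 3*s*sqrt(9*s**2 + 2)*exp(s) - 12*sqrt(3)*s*exp(s) + 5*sqrt(9*s**2 + 2))/(s**2*sqrt(9*s**2 + 2)*exp(s) + sqrt(9*s**2 + 2)*exp(s)) = G'(s).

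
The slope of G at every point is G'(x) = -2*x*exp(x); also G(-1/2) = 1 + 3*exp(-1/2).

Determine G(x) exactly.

G(x) = -2*x*exp(x) + 2*exp(x) + 1

Recognize the product-rule pattern: G'(x) = u'v + uv' with u = 2 - 2*x, v = exp(x), so integration by parts undoes it.
A general antiderivative is (2 - 2*x)*exp(x) + C.
The condition gives C = 1 + 3*exp(-1/2) - (3*exp(-1/2)) = 1.
So G(x) = -2*x*exp(x) + 2*exp(x) + 1.
Check: d/dx[-2*x*exp(x) + 2*exp(x) + 1] = -2*x*exp(x) = G'(x).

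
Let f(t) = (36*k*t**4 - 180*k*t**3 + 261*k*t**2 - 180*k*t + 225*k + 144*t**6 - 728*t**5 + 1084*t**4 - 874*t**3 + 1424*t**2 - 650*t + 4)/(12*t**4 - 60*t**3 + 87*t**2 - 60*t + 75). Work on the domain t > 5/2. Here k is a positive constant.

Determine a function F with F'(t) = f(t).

An antiderivative is F(t) = 3*k*t + 4*t**3 - t**2/3 - 4*log(2*t**2 + 2) - 2/(3*(2*t - 5)).

Since d/dt undoes antidifferentiation here, F'(t) = f(t) is required of F(t).
Check: d/dt[3*k*t + 4*t**3 - t**2/3 - 4*log(2*t**2 + 2) - 2/(3*(2*t - 5))] = (36*k*t**4 - 180*k*t**3 + 261*k*t**2 - 180*k*t + 225*k + 144*t**6 - 728*t**5 + 1084*t**4 - 874*t**3 + 1424*t**2 - 650*t + 4)/(12*t**4 - 60*t**3 + 87*t**2 - 60*t + 75) = f(t).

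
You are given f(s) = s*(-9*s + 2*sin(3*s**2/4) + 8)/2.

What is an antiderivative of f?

For F(s) to be correct the identity F'(s) - f(s) = 0 must hold.
Check: d/ds[-3*s**3/2 + 2*s**2 - 2*cos(3*s**2/4)/3] = -9*s**2/2 + s*sin(3*s**2/4) + 4*s, which equals f(s).

An antiderivative is F(s) = -3*s**3/2 + 2*s**2 - 2*cos(3*s**2/4)/3.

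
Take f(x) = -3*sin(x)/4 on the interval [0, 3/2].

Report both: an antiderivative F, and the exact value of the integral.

Recover f(x) by differentiating a candidate F(x); any mismatch rules it out.
F(x) = 3*cos(x)/4 is an antiderivative of f.
Check: d/dx[3*cos(x)/4] = -3*sin(x)/4 = f(x).
F(3/2) = 3*cos(3/2)/4; F(0) = 3/4.
Integral = F(3/2) - F(0) = -3/4 + 3*cos(3/2)/4.

Antiderivative: F(x) = 3*cos(x)/4; value = -3/4 + 3*cos(3/2)/4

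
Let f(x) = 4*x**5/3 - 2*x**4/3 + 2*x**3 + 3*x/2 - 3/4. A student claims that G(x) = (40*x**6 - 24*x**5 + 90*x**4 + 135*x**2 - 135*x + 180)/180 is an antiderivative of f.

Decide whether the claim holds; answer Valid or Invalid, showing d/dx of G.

Valid - the claim checks out under differentiation.

d/dx[G] = 4*x**5/3 - 2*x**4/3 + 2*x**3 + 3*x/2 - 3/4
This equals f(x) exactly, so the claim holds.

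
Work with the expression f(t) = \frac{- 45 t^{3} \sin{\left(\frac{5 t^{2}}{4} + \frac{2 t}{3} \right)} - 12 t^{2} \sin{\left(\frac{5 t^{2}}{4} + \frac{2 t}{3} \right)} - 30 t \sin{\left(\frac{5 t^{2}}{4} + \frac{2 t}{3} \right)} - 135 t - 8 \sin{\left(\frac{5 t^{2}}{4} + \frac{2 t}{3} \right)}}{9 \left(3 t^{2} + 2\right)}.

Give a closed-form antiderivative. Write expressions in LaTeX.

Since d/dt undoes antidifferentiation here, F'(t) = f(t) is required of F(t).
Check: d/dt[- \frac{5 \log{\left(3 t^{2} + 2 \right)}}{2} + \frac{2 \cos{\left(\frac{5 t^{2}}{4} + \frac{2 t}{3} \right)}}{3}] = \frac{- 45 t^{3} \sin{\left(\frac{5 t^{2}}{4} + \frac{2 t}{3} \right)} - 12 t^{2} \sin{\left(\frac{5 t^{2}}{4} + \frac{2 t}{3} \right)} - 30 t \sin{\left(\frac{5 t^{2}}{4} + \frac{2 t}{3} \right)} - 135 t - 8 \sin{\left(\frac{5 t^{2}}{4} + \frac{2 t}{3} \right)}}{27 t^{2} + 18}, which equals f(t).

An antiderivative is F(t) = - \frac{5 \log{\left(3 t^{2} + 2 \right)}}{2} + \frac{2 \cos{\left(\frac{5 t^{2}}{4} + \frac{2 t}{3} \right)}}{3}.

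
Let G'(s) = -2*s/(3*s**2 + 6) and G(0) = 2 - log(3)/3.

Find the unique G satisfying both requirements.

G(s) = -(log(3*s**2/2 + 3) - 6)/3

The substitution u = 3*s**2/2 + 3 works: G'(s) is exactly (dG/du)*(du/ds) for that inner function.
A general antiderivative is -log(3*s**2/2 + 3)/3 + C.
The condition gives C = 2 - log(3)/3 - (-log(3)/3) = 2.
So G(s) = -(log(3*s**2/2 + 3) - 6)/3.
Check: d/ds[-(log(3*s**2/2 + 3) - 6)/3] = -2*s/(3*s**2 + 6) = G'(s).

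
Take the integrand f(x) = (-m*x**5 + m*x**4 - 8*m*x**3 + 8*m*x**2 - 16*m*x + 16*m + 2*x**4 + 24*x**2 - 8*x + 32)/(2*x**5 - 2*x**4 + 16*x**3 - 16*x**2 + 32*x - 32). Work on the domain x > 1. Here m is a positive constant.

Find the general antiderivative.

Recover f(x) by differentiating a candidate F(x); any mismatch rules it out.
Check: d/dx[(-m*x*(x**2 + 4) + 2*(x**2 + 4)*log(3*x - 3) - 4)/(2*(x**2 + 4))] = (-m*x**5 + m*x**4 - 8*m*x**3 + 8*m*x**2 - 16*m*x + 16*m + 2*x**4 + 24*x**2 - 8*x + 32)/(2*x**5 - 2*x**4 + 16*x**3 - 16*x**2 + 32*x - 32) = f(x).

F(x) = (-m*x*(x**2 + 4) + 2*(x**2 + 4)*log(3*x - 3) - 4)/(2*(x**2 + 4)) + C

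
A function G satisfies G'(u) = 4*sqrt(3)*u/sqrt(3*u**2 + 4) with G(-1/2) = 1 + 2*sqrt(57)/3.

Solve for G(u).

G'(u) matches the chain-rule pattern g'(h)*h' with inner function h(u) = u**2 + 4/3; substituting w = h(u) collapses the integral.
A general antiderivative is 4*sqrt(u**2 + 4/3) + C.
The condition gives C = 1 + 2*sqrt(57)/3 - (2*sqrt(57)/3) = 1.
So G(u) = 4*sqrt(u**2 + 4/3) + 1.
Check: d/du[4*sqrt(u**2 + 4/3) + 1] = 4*sqrt(3)*u/sqrt(3*u**2 + 4) = G'(u).

G(u) = 4*sqrt(u**2 + 4/3) + 1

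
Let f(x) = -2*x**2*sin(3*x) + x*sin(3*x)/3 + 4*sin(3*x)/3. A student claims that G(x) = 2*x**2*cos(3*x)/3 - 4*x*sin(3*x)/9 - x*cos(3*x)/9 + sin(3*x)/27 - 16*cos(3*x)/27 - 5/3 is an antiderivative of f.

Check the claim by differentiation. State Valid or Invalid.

Valid: G'(x) = f(x).

d/dx[G] = -2*x**2*sin(3*x) + x*sin(3*x)/3 + 4*sin(3*x)/3
This equals f(x) exactly, so the claim holds.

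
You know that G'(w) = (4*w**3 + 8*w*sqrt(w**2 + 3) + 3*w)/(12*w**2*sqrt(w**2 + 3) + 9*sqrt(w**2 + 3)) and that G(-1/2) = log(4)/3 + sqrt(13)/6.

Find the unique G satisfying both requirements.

G(w) = (sqrt(w**2 + 3) + log(4*w**2 + 3))/3

Since d/dw undoes antidifferentiation here, G(w) must give back the stated G'(w).
A general antiderivative is sqrt(w**2 + 3)/3 + log(4*w**2 + 3)/3 + C.
The condition gives C = log(4)/3 + sqrt(13)/6 - (log(4)/3 + sqrt(13)/6) = 0.
So G(w) = (sqrt(w**2 + 3) + log(4*w**2 + 3))/3.
Check: d/dw[(sqrt(w**2 + 3) + log(4*w**2 + 3))/3] = (4*w**3 + 8*w*sqrt(w**2 + 3) + 3*w)/(12*w**2*sqrt(w**2 + 3) + 9*sqrt(w**2 + 3)) = G'(w).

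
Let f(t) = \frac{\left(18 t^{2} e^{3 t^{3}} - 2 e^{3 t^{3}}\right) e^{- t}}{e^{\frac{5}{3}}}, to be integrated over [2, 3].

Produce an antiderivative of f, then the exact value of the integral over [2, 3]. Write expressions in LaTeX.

f matches the chain-rule pattern g'(h)*h' with inner function h(t) = 3 t^{3} - t - \frac{5}{3}; substituting u = h(t) collapses the integral.
F(t) = \frac{2 e^{- t} e^{3 t^{3}}}{e^{\frac{5}{3}}} is an antiderivative of f.
Check: d/dt[\frac{2 e^{- t} e^{3 t^{3}}}{e^{\frac{5}{3}}}] = \frac{\left(18 t^{2} e^{3 t^{3}} - 2 e^{3 t^{3}}\right) e^{- t}}{e^{\frac{5}{3}}} = f(t).
F(3) = 2 e^{\frac{229}{3}}; F(2) = 2 e^{\frac{61}{3}}.
Integral = F(3) - F(2) = - 2 e^{\frac{61}{3}} + 2 e^{\frac{229}{3}}.

Antiderivative: F(t) = \frac{2 e^{- t} e^{3 t^{3}}}{e^{\frac{5}{3}}}; value = - 2 e^{\frac{61}{3}} + 2 e^{\frac{229}{3}}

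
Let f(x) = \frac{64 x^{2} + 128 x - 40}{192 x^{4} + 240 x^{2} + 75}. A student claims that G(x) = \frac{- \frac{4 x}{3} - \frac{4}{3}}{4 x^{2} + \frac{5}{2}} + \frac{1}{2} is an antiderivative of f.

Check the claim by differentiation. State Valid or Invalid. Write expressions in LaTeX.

d/dx[G] = \frac{64 x^{2} + 128 x - 40}{192 x^{4} + 240 x^{2} + 75}
This equals f(x) exactly, so the claim holds.

Valid - the claim checks out under differentiation.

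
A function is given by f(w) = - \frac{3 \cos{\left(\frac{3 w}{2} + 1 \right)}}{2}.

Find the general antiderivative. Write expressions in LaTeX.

F(w) = - \sin{\left(\frac{3 w}{2} + 1 \right)} + C

Whatever form F(w) takes, F'(w) = f(w) is non-negotiable.
Check: d/dw[- \sin{\left(\frac{3 w}{2} + 1 \right)}] = - \frac{3 \cos{\left(\frac{3 w}{2} + 1 \right)}}{2} = f(w).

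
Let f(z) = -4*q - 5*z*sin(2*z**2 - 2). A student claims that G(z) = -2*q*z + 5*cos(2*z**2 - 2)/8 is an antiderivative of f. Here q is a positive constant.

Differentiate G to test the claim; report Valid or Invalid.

d/dz[G] = -2*q - 5*z*sin(2*z**2 - 2)/2
d/dz[G] - f(z) = 2*q + 5*z*sin(2*z**2 - 2)/2 != 0.

Invalid: d/dz[G] - f = 2*q + 5*z*sin(2*z**2 - 2)/2, which is not 0.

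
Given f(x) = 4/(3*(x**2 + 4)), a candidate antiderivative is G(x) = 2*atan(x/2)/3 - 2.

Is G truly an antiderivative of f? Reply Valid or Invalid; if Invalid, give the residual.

d/dx[G] = 4/(3*x**2 + 12)
This equals f(x) exactly, so the claim holds.

Valid - the claim checks out under differentiation.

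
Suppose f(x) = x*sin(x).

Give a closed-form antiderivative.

Differentiate the proposed F(x) back; it has to land on f(x) exactly.
Check: d/dx[-x*cos(x) + sin(x)] = x*sin(x) = f(x).

An antiderivative is F(x) = -x*cos(x) + sin(x).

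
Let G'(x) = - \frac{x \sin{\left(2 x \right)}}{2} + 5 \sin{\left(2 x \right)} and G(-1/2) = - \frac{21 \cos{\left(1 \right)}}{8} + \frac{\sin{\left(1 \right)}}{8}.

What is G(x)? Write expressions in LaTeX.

G(x) = \frac{x \cos{\left(2 x \right)}}{4} - \frac{\sin{\left(2 x \right)}}{8} - \frac{5 \cos{\left(2 x \right)}}{2}

Integrate term by term and add the pieces.
A general antiderivative is \frac{x \cos{\left(2 x \right)}}{4} - \frac{\sin{\left(2 x \right)}}{8} - \frac{5 \cos{\left(2 x \right)}}{2} + C.
The condition gives C = - \frac{21 \cos{\left(1 \right)}}{8} + \frac{\sin{\left(1 \right)}}{8} - (- \frac{21 \cos{\left(1 \right)}}{8} + \frac{\sin{\left(1 \right)}}{8}) = 0.
So G(x) = \frac{x \cos{\left(2 x \right)}}{4} - \frac{\sin{\left(2 x \right)}}{8} - \frac{5 \cos{\left(2 x \right)}}{2}.
Check: d/dx[\frac{x \cos{\left(2 x \right)}}{4} - \frac{\sin{\left(2 x \right)}}{8} - \frac{5 \cos{\left(2 x \right)}}{2}] = - \frac{x \sin{\left(2 x \right)}}{2} + 5 \sin{\left(2 x \right)} = G'(x).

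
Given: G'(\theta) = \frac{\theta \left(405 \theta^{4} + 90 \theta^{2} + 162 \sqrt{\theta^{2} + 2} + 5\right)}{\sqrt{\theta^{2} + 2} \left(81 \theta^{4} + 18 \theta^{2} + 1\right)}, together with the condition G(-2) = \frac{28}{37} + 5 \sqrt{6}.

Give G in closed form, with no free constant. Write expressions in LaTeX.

Any candidate G(\theta) must reproduce the stated G'(\theta) exactly.
A general antiderivative is 5 \sqrt{\theta^{2} + 2} - \frac{3}{3 \theta^{2} + \frac{1}{3}} + C.
The condition gives C = \frac{28}{37} + 5 \sqrt{6} - (- \frac{9}{37} + 5 \sqrt{6}) = 1.
So G(\theta) = \frac{9 \theta^{2} + 5 \sqrt{\theta^{2} + 2} \left(9 \theta^{2} + 1\right) - 8}{9 \theta^{2} + 1}.
Check: d/d\theta[\frac{9 \theta^{2} + 5 \sqrt{\theta^{2} + 2} \left(9 \theta^{2} + 1\right) - 8}{9 \theta^{2} + 1}] = \frac{405 \theta^{5} + 90 \theta^{3} + 162 \theta \sqrt{\theta^{2} + 2} + 5 \theta}{81 \theta^{4} \sqrt{\theta^{2} + 2} + 18 \theta^{2} \sqrt{\theta^{2} + 2} + \sqrt{\theta^{2} + 2}}, which equals G'(\theta).

G(\theta) = \frac{9 \theta^{2} + 5 \sqrt{\theta^{2} + 2} \left(9 \theta^{2} + 1\right) - 8}{9 \theta^{2} + 1}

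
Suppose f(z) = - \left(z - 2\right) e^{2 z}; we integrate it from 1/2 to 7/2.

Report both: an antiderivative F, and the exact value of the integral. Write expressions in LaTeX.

f has the shape u'v + uv' for u = \frac{5}{4} - \frac{z}{2} and v = e^{2 z} — it is the derivative of the product u*v.
F(z) = \frac{\left(5 - 2 z\right) e^{2 z}}{4} is an antiderivative of f.
Check: d/dz[\frac{\left(5 - 2 z\right) e^{2 z}}{4}] = - z e^{2 z} + 2 e^{2 z}, which equals f(z).
F(7/2) = - \frac{e^{7}}{2}; F(1/2) = e.
Integral = F(7/2) - F(1/2) = - \frac{e^{7}}{2} - e.

Antiderivative: F(z) = \frac{\left(5 - 2 z\right) e^{2 z}}{4}; value = - \frac{e^{7}}{2} - e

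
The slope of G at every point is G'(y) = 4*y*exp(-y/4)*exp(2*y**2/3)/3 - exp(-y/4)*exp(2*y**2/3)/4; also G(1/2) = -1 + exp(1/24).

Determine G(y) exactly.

G(y) = -1 + exp(-y/4)*exp(2*y**2/3)

The substitution u = 2*y**2/3 - y/4 works: G'(y) is exactly (dG/du)*(du/dy) for that inner function.
A general antiderivative is exp(2*y**2/3 - y/4) + C.
The condition gives C = -1 + exp(1/24) - (exp(1/24)) = -1.
So G(y) = -1 + exp(-y/4)*exp(2*y**2/3).
Check: d/dy[-1 + exp(-y/4)*exp(2*y**2/3)] = (16*y*exp(2*y**2/3) - 3*exp(2*y**2/3))*exp(-y/4)/12, which equals G'(y).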